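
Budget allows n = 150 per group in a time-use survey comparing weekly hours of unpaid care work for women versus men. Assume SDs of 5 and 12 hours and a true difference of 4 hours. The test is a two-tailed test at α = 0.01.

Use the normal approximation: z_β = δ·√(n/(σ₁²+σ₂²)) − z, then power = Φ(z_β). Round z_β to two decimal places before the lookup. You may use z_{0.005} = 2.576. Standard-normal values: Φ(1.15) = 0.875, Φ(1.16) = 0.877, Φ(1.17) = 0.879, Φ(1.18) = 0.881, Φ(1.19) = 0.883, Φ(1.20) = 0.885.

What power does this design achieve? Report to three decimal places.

z_β = δ·√(n/(σ₁²+σ₂²)) − z_{α/2}
    = 4 · √(150/169) − 2.576
    = 4 · 0.94211 − 2.576
    = 3.7684 − 2.576 = 1.1924 → 1.19
Power = Φ(1.19) = 0.883.

Power ≈ 0.883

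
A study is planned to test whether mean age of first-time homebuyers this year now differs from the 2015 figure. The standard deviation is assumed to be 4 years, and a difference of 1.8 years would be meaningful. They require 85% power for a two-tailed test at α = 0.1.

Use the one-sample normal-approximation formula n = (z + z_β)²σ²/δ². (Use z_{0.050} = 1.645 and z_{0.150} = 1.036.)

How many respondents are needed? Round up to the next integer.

n = (z_{α/2} + z_β)² · σ² / δ²
  = (1.645 + 1.036)² · 4² / 1.8²
  = 7.1878 · 16 / 3.24
  = 35.50
Round up → n = 36.

n = 36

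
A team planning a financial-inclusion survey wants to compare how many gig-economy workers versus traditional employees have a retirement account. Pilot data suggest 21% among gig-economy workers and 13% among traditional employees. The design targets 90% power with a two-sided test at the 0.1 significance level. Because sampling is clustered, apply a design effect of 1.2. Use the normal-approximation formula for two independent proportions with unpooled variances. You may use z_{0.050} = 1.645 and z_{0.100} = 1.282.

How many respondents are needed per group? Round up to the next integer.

n = 449 per group

n = (z_{α/2} + z_β)² · [p₁(1−p₁) + p₂(1−p₂)] / (p₁ − p₂)²
  = (1.645 + 1.282)² · (0.21·0.79 + 0.13·0.87) / (0.08)²
  = (2.927)² · (0.1659 + 0.1131) / 0.0064
  = 8.5673 · 0.2790 / 0.0064
  = 373.48
Design effect: 1.2 × 373.48 = 448.18.
Round up → n = 449 per group.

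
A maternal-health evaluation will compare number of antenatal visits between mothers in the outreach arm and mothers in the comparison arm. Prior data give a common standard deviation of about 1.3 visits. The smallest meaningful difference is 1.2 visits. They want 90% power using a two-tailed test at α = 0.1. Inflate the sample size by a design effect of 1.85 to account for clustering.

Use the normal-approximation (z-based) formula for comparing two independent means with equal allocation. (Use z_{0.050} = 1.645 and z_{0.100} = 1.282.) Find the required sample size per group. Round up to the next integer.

n = (z_{α/2} + z_β)² · (σ₁² + σ₂²) / δ²
  = (1.645 + 1.282)² · (2·1.3² = 3.38) / 1.2²
  = 8.5673 · 3.38 / 1.44
  = 20.11
Design effect: 1.85 × 20.11 = 37.20.
Round up → n = 38 per group.

n = 38 per group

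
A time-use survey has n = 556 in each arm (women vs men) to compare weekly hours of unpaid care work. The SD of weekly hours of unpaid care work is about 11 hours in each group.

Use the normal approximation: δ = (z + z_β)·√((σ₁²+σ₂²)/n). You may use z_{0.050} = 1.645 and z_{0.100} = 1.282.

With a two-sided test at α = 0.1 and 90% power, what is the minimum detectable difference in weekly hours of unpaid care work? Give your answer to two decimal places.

δ = (z_{α/2} + z_β) · √((σ₁²+σ₂²)/n)
  = (1.645 + 1.282) · √(242/556)
  = 2.927 · √0.43525
  = 2.927 · 0.6597
  = 1.9310

Minimum detectable difference ≈ 1.93 hours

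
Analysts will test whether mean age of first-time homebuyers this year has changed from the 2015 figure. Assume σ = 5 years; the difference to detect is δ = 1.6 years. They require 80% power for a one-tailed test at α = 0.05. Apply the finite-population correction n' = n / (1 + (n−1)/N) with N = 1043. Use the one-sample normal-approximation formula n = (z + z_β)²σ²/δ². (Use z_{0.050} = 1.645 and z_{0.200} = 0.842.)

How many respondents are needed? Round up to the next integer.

n = (z_α + z_β)² · σ² / δ²
  = (1.645 + 0.842)² · 5² / 1.6²
  = 6.1852 · 25 / 2.56
  = 60.40
Finite-population correction (N = 1043): 60.40 / (1 + (60.40 − 1)/1043) = 57.15.
Round up → n = 58.

n = 58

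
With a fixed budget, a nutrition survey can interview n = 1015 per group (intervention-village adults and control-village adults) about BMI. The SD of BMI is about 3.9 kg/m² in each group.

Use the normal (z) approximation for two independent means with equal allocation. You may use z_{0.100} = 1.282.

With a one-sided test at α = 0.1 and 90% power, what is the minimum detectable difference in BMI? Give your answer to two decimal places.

Minimum detectable difference ≈ 0.44 kg/m²

δ = (z_α + z_β) · √((σ₁²+σ₂²)/n)
  = (1.282 + 1.282) · √(30.42/1015)
  = 2.564 · √0.02997
  = 2.564 · 0.1731
  = 0.4439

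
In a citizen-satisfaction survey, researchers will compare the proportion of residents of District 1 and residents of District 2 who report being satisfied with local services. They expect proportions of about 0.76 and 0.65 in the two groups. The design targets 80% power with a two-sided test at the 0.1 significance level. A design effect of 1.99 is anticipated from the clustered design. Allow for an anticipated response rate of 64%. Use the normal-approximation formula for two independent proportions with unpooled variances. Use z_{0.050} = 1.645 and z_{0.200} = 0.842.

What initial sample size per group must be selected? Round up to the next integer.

n = 652 per group

n = (z_{α/2} + z_β)² · [p₁(1−p₁) + p₂(1−p₂)] / (p₁ − p₂)²
  = (1.645 + 0.842)² · (0.76·0.24 + 0.65·0.35) / (0.11)²
  = (2.487)² · (0.1824 + 0.2275) / 0.0121
  = 6.1852 · 0.4099 / 0.0121
  = 209.53
Design effect: 1.99 × 209.53 = 416.96.
Adjust for 64% response: 416.96 / 0.64 = 651.50.
Round up → n = 652 per group.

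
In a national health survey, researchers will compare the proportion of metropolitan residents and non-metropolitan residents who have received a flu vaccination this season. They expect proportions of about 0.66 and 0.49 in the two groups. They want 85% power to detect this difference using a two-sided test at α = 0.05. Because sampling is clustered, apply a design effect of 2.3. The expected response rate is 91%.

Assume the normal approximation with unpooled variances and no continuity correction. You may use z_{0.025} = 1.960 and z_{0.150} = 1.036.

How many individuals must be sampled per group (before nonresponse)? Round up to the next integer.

n = 373 per group

n = (z_{α/2} + z_β)² · [p₁(1−p₁) + p₂(1−p₂)] / (p₁ − p₂)²
  = (1.960 + 1.036)² · (0.66·0.34 + 0.49·0.51) / (0.17)²
  = (2.996)² · (0.2244 + 0.2499) / 0.0289
  = 8.9760 · 0.4743 / 0.0289
  = 147.31
Design effect: 2.3 × 147.31 = 338.82.
Adjust for 91% response: 338.82 / 0.91 = 372.33.
Round up → n = 373 per group.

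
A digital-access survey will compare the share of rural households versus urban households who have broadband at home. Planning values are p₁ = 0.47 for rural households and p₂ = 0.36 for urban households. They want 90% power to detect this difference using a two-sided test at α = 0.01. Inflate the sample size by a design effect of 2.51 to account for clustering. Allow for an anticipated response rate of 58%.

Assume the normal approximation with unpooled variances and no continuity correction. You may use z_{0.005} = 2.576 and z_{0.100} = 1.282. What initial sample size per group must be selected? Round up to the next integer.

n = 2553 per group

n = (z_{α/2} + z_β)² · [p₁(1−p₁) + p₂(1−p₂)] / (p₁ − p₂)²
  = (2.576 + 1.282)² · (0.47·0.53 + 0.36·0.64) / (0.11)²
  = (3.858)² · (0.2491 + 0.2304) / 0.0121
  = 14.8842 · 0.4795 / 0.0121
  = 589.83
Design effect: 2.51 × 589.83 = 1480.48.
Adjust for 58% response: 1480.48 / 0.58 = 2552.55.
Round up → n = 2553 per group.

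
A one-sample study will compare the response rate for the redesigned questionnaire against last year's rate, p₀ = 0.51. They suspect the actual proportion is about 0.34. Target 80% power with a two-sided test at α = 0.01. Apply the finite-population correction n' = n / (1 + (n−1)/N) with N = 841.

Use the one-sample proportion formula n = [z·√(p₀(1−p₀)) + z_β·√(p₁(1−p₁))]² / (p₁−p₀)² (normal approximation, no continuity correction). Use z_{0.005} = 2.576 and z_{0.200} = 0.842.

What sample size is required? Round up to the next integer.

n = [z_{α/2}·√(p₀q₀) + z_β·√(p₁q₁)]² / (p₁ − p₀)²
  = [2.576·√(0.51·0.49) + 0.842·√(0.34·0.66)]² / (-0.17)²
  = [2.576·0.4999 + 0.842·0.4737]² / 0.0289
  = [1.6866]² / 0.0289
  = 98.43
Finite-population correction (N = 841): 98.43 / (1 + (98.43 − 1)/841) = 88.21.
Round up → n = 89.

n = 89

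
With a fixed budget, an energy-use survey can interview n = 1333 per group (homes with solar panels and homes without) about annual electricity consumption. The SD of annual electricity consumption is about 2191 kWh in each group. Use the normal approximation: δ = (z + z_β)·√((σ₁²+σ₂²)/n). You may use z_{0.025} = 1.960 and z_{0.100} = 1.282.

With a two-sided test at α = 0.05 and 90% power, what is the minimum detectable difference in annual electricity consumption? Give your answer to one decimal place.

δ = (z_{α/2} + z_β) · √((σ₁²+σ₂²)/n)
  = (1.960 + 1.282) · √(9600962/1333)
  = 3.242 · √7202.5
  = 3.242 · 84.8677
  = 275.1410

Minimum detectable difference ≈ 275.1 kWh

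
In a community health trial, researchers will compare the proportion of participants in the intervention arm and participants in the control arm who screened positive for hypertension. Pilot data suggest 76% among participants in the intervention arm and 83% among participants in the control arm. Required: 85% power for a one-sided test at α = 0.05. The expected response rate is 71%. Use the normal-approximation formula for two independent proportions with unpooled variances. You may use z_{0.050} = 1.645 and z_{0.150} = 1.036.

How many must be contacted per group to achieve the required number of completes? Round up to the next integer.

n = (z_α + z_β)² · [p₁(1−p₁) + p₂(1−p₂)] / (p₁ − p₂)²
  = (1.645 + 1.036)² · (0.76·0.24 + 0.83·0.17) / (-0.07)²
  = (2.681)² · (0.1824 + 0.1411) / 0.0049
  = 7.1878 · 0.3235 / 0.0049
  = 474.54
Adjust for 71% response: 474.54 / 0.71 = 668.36.
Round up → n = 669 per group.

n = 669 per group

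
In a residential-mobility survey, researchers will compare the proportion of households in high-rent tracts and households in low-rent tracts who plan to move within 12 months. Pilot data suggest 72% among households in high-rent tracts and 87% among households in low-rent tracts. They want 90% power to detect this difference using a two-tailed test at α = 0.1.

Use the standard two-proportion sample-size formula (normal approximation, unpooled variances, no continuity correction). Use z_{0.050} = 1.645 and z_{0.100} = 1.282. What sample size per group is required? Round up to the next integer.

n = (z_{α/2} + z_β)² · [p₁(1−p₁) + p₂(1−p₂)] / (p₁ − p₂)²
  = (1.645 + 1.282)² · (0.72·0.28 + 0.87·0.13) / (-0.15)²
  = (2.927)² · (0.2016 + 0.1131) / 0.0225
  = 8.5673 · 0.3147 / 0.0225
  = 119.83
Round up → n = 120 per group.

n = 120 per group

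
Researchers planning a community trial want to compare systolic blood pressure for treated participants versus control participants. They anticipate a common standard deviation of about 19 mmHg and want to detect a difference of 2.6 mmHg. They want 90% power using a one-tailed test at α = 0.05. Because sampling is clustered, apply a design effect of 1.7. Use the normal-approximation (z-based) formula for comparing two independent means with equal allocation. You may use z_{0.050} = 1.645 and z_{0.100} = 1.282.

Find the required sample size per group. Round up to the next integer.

n = 1556 per group

n = (z_α + z_β)² · (σ₁² + σ₂²) / δ²
  = (1.645 + 1.282)² · (2·19² = 722) / 2.6²
  = 8.5673 · 722 / 6.76
  = 915.03
Design effect: 1.7 × 915.03 = 1555.55.
Round up → n = 1556 per group.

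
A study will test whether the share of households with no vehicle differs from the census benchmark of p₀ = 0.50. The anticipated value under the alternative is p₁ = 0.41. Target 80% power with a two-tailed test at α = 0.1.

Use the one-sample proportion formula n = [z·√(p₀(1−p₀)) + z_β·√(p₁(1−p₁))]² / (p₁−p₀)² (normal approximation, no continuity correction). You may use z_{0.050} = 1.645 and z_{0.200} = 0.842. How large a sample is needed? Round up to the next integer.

n = [z_{α/2}·√(p₀q₀) + z_β·√(p₁q₁)]² / (p₁ − p₀)²
  = [1.645·√(0.50·0.50) + 0.842·√(0.41·0.59)]² / (-0.09)²
  = [1.645·0.5000 + 0.842·0.4918]² / 0.0081
  = [1.2366]² / 0.0081
  = 188.79
Round up → n = 189.

n = 189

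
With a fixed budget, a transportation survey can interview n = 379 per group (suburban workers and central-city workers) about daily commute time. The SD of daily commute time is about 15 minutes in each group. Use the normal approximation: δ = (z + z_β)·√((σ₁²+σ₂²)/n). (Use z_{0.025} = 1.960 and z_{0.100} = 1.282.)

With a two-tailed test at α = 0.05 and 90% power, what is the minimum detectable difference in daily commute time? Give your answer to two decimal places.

δ = (z_{α/2} + z_β) · √((σ₁²+σ₂²)/n)
  = (1.960 + 1.282) · √(450/379)
  = 3.242 · √1.1873
  = 3.242 · 1.0896
  = 3.5326

Minimum detectable difference ≈ 3.53 minutes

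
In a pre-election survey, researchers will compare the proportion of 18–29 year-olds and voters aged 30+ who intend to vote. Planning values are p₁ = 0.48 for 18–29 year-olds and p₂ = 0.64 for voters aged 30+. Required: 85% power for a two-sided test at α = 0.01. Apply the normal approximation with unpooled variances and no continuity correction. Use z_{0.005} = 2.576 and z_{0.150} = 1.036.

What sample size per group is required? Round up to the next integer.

n = (z_{α/2} + z_β)² · [p₁(1−p₁) + p₂(1−p₂)] / (p₁ − p₂)²
  = (2.576 + 1.036)² · (0.48·0.52 + 0.64·0.36) / (-0.16)²
  = (3.612)² · (0.2496 + 0.2304) / 0.0256
  = 13.0465 · 0.4800 / 0.0256
  = 244.62
Round up → n = 245 per group.

n = 245 per group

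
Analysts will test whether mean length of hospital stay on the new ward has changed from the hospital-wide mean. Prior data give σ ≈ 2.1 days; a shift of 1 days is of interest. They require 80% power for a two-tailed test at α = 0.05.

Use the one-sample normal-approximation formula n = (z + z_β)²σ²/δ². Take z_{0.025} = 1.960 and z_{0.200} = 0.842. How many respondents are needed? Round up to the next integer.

n = 35

n = (z_{α/2} + z_β)² · σ² / δ²
  = (1.960 + 0.842)² · 2.1² / 1²
  = 7.8512 · 4.41 / 1
  = 34.62
Round up → n = 35.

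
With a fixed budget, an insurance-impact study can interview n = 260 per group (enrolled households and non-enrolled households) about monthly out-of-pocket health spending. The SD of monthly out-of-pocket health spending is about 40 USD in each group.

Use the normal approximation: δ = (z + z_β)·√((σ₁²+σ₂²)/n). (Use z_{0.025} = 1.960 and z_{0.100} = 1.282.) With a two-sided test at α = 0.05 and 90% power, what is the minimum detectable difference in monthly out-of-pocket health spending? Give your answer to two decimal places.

δ = (z_{α/2} + z_β) · √((σ₁²+σ₂²)/n)
  = (1.960 + 1.282) · √(3200/260)
  = 3.242 · √12.3077
  = 3.242 · 3.5082
  = 11.3737

Minimum detectable difference ≈ 11.37 USD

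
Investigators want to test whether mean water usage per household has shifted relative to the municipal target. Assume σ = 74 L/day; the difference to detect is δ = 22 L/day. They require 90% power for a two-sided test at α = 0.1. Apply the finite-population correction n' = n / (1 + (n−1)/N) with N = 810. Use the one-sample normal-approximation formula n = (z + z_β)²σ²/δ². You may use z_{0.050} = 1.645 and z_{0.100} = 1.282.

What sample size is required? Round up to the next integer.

n = (z_{α/2} + z_β)² · σ² / δ²
  = (1.645 + 1.282)² · 74² / 22²
  = 8.5673 · 5476 / 484
  = 96.93
Finite-population correction (N = 810): 96.93 / (1 + (96.93 − 1)/810) = 86.67.
Round up → n = 87.

n = 87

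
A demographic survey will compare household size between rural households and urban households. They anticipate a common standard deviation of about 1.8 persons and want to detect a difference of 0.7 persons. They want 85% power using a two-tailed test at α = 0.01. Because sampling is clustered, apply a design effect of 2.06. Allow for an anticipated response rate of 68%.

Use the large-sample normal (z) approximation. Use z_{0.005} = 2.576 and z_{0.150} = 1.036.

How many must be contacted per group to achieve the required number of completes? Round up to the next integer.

n = (z_{α/2} + z_β)² · (σ₁² + σ₂²) / δ²
  = (2.576 + 1.036)² · (2·1.8² = 6.48) / 0.7²
  = 13.0465 · 6.48 / 0.49
  = 172.53
Design effect: 2.06 × 172.53 = 355.42.
Adjust for 68% response: 355.42 / 0.68 = 522.68.
Round up → n = 523 per group.

n = 523 per group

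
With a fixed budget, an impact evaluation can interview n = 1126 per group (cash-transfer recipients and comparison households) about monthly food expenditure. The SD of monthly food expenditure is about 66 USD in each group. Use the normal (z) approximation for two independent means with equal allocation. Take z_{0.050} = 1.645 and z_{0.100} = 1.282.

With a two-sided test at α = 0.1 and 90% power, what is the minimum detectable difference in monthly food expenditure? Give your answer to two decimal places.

Minimum detectable difference ≈ 8.14 USD

δ = (z_{α/2} + z_β) · √((σ₁²+σ₂²)/n)
  = (1.645 + 1.282) · √(8712/1126)
  = 2.927 · √7.7371
  = 2.927 · 2.7816
  = 8.1417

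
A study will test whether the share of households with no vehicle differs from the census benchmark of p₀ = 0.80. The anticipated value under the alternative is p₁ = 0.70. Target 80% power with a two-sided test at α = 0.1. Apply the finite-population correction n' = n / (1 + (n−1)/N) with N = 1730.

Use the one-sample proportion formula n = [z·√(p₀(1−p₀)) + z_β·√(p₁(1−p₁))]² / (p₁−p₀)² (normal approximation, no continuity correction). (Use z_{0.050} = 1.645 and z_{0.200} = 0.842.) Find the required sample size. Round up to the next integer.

n = 103

n = [z_{α/2}·√(p₀q₀) + z_β·√(p₁q₁)]² / (p₁ − p₀)²
  = [1.645·√(0.80·0.20) + 0.842·√(0.70·0.30)]² / (-0.10)²
  = [1.645·0.4000 + 0.842·0.4583]² / 0.0100
  = [1.0439]² / 0.0100
  = 108.96
Finite-population correction (N = 1730): 108.96 / (1 + (108.96 − 1)/1730) = 102.56.
Round up → n = 103.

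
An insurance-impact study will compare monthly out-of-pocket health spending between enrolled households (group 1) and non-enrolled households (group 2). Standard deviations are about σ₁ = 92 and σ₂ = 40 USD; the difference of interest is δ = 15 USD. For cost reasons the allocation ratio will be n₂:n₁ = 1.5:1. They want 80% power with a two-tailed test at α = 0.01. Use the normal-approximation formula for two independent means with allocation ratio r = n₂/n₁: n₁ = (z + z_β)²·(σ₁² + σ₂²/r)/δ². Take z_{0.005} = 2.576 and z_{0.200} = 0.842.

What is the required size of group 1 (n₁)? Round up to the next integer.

n₁ = 495

n₁ = (z_{α/2} + z_β)² · (σ₁² + σ₂²/r) / δ²
   = (2.576 + 0.842)² · (92² + 40²/1.5) / 15²
   = 11.6827 · (8464 + 1066.7) / 225
   = 11.6827 · 9530.7 / 225
   = 494.86
Round up → n₁ = 495; n₂ = r·n₁ = 1.5 × 495 = 743.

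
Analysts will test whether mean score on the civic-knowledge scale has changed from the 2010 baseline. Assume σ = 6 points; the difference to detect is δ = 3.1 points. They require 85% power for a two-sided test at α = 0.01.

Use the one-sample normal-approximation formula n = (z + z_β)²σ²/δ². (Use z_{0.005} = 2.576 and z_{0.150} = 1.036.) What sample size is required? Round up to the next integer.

n = (z_{α/2} + z_β)² · σ² / δ²
  = (2.576 + 1.036)² · 6² / 3.1²
  = 13.0465 · 36 / 9.61
  = 48.87
Round up → n = 49.

n = 49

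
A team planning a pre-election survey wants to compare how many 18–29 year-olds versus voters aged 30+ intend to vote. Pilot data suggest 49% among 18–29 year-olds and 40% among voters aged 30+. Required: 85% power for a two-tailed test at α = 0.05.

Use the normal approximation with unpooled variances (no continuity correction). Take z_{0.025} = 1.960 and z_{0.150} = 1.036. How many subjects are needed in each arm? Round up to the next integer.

n = 543 per group

n = (z_{α/2} + z_β)² · [p₁(1−p₁) + p₂(1−p₂)] / (p₁ − p₂)²
  = (1.960 + 1.036)² · (0.49·0.51 + 0.40·0.60) / (0.09)²
  = (2.996)² · (0.2499 + 0.2400) / 0.0081
  = 8.9760 · 0.4899 / 0.0081
  = 542.88
Round up → n = 543 per group.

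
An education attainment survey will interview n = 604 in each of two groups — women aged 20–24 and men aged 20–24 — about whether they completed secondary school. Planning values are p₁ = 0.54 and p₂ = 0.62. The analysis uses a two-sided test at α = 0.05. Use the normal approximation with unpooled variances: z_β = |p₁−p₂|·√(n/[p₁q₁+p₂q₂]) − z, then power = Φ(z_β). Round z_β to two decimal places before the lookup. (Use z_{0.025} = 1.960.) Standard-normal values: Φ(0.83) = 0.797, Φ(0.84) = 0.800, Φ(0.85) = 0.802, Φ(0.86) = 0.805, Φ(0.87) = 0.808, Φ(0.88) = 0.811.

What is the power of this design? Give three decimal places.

Power ≈ 0.808

z_β = |p₁−p₂|·√(n/[p₁q₁+p₂q₂]) − z_{α/2}
    = 0.08 · √(604/0.4840) − 1.960
    = 0.08 · 35.3261 − 1.960
    = 2.8261 − 1.960 = 0.8661 → 0.87
Power = Φ(0.87) = 0.808.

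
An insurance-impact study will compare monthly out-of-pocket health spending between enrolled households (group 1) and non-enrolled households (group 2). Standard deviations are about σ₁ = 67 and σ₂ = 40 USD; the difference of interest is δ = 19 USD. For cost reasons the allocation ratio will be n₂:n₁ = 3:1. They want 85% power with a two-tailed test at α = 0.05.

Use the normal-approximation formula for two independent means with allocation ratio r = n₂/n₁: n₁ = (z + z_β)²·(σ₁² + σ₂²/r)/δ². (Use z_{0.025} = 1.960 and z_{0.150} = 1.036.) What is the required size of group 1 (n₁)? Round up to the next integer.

n₁ = (z_{α/2} + z_β)² · (σ₁² + σ₂²/r) / δ²
   = (1.960 + 1.036)² · (67² + 40²/3) / 19²
   = 8.9760 · (4489 + 533.3333) / 361
   = 8.9760 · 5022.3 / 361
   = 124.88
Round up → n₁ = 125; n₂ = r·n₁ = 3 × 125 = 375.

n₁ = 125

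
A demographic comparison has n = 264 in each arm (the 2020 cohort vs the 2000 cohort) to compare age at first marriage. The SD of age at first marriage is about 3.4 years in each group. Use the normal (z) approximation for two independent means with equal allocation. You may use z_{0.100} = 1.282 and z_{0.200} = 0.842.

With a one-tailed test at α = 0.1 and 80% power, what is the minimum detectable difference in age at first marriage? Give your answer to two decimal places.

δ = (z_α + z_β) · √((σ₁²+σ₂²)/n)
  = (1.282 + 0.842) · √(23.12/264)
  = 2.124 · √0.08758
  = 2.124 · 0.2959
  = 0.6286

Minimum detectable difference ≈ 0.63 years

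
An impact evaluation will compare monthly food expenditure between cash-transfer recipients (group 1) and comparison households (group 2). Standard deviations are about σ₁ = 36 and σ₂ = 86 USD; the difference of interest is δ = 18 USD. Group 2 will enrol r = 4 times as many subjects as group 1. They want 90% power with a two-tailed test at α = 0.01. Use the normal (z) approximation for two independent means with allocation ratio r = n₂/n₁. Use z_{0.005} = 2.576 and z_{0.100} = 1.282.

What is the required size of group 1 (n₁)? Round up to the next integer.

n₁ = 145

n₁ = (z_{α/2} + z_β)² · (σ₁² + σ₂²/r) / δ²
   = (2.576 + 1.282)² · (36² + 86²/4) / 18²
   = 14.8842 · (1296 + 1849) / 324
   = 14.8842 · 3145 / 324
   = 144.48
Round up → n₁ = 145; n₂ = r·n₁ = 4 × 145 = 580.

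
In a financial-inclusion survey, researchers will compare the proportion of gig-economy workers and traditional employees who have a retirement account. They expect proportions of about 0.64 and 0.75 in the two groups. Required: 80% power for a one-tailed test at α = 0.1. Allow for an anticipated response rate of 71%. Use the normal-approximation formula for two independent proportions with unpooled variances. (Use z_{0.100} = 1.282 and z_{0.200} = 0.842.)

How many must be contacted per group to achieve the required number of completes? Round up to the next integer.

n = (z_α + z_β)² · [p₁(1−p₁) + p₂(1−p₂)] / (p₁ − p₂)²
  = (1.282 + 0.842)² · (0.64·0.36 + 0.75·0.25) / (-0.11)²
  = (2.124)² · (0.2304 + 0.1875) / 0.0121
  = 4.5114 · 0.4179 / 0.0121
  = 155.81
Adjust for 71% response: 155.81 / 0.71 = 219.45.
Round up → n = 220 per group.

n = 220 per group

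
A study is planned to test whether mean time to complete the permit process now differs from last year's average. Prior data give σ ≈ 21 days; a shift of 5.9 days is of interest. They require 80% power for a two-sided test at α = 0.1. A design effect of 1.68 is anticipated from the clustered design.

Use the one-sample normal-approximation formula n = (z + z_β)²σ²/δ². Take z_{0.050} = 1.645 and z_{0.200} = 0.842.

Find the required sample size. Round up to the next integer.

n = (z_{α/2} + z_β)² · σ² / δ²
  = (1.645 + 0.842)² · 21² / 5.9²
  = 6.1852 · 441 / 34.81
  = 78.36
Design effect: 1.68 × 78.36 = 131.64.
Round up → n = 132.

n = 132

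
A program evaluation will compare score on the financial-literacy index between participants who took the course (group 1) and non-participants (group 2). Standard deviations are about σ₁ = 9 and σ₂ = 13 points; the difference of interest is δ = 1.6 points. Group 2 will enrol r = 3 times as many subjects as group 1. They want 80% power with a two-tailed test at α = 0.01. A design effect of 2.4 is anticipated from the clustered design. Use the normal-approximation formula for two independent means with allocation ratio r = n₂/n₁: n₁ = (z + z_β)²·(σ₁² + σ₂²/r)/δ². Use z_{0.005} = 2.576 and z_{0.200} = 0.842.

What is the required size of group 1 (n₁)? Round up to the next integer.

n₁ = (z_{α/2} + z_β)² · (σ₁² + σ₂²/r) / δ²
   = (2.576 + 0.842)² · (9² + 13²/3) / 1.6²
   = 11.6827 · (81 + 56.3333) / 2.56
   = 11.6827 · 137.3333 / 2.56
   = 626.73
Design effect: 2.4 × 626.73 = 1504.15.
Round up → n₁ = 1505; n₂ = r·n₁ = 3 × 1505 = 4515.

n₁ = 1505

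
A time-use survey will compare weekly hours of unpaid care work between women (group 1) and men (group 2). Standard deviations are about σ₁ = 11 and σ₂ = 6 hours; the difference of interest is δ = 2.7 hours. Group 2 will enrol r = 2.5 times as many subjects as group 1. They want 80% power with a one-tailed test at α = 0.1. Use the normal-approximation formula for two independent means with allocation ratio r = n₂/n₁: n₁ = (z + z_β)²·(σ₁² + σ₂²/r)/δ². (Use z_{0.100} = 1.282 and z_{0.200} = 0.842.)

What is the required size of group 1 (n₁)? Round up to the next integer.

n₁ = (z_α + z_β)² · (σ₁² + σ₂²/r) / δ²
   = (1.282 + 0.842)² · (11² + 6²/2.5) / 2.7²
   = 4.5114 · (121 + 14.4) / 7.29
   = 4.5114 · 135.4 / 7.29
   = 83.79
Round up → n₁ = 84; n₂ = r·n₁ = 2.5 × 84 = 210.

n₁ = 84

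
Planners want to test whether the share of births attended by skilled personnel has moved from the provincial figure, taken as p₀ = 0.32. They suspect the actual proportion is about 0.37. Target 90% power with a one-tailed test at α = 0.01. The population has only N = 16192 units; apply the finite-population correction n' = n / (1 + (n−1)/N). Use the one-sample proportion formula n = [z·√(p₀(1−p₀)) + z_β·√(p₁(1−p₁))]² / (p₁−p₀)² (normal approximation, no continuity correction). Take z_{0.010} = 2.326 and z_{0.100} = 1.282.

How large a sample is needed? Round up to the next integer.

n = [z_α·√(p₀q₀) + z_β·√(p₁q₁)]² / (p₁ − p₀)²
  = [2.326·√(0.32·0.68) + 1.282·√(0.37·0.63)]² / (0.05)²
  = [2.326·0.4665 + 1.282·0.4828]² / 0.0025
  = [1.7040]² / 0.0025
  = 1161.42
Finite-population correction (N = 16192): 1161.42 / (1 + (1161.42 − 1)/16192) = 1083.75.
Round up → n = 1084.

n = 1084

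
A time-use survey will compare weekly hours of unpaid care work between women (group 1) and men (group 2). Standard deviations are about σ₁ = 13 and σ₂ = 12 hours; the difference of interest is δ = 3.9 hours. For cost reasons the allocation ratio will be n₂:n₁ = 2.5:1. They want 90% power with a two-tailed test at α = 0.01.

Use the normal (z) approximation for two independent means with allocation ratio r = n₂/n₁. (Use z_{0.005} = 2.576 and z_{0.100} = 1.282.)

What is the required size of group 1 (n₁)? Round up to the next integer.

n₁ = (z_{α/2} + z_β)² · (σ₁² + σ₂²/r) / δ²
   = (2.576 + 1.282)² · (13² + 12²/2.5) / 3.9²
   = 14.8842 · (169 + 57.6) / 15.21
   = 14.8842 · 226.6 / 15.21
   = 221.75
Round up → n₁ = 222; n₂ = r·n₁ = 2.5 × 222 = 555.

n₁ = 222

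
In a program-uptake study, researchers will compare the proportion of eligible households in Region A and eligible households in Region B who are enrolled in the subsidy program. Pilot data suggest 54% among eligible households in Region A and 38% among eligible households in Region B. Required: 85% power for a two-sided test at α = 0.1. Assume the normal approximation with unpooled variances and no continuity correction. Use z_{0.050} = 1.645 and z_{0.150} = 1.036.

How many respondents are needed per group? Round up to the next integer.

n = 136 per group

n = (z_{α/2} + z_β)² · [p₁(1−p₁) + p₂(1−p₂)] / (p₁ − p₂)²
  = (1.645 + 1.036)² · (0.54·0.46 + 0.38·0.62) / (0.16)²
  = (2.681)² · (0.2484 + 0.2356) / 0.0256
  = 7.1878 · 0.4840 / 0.0256
  = 135.89
Round up → n = 136 per group.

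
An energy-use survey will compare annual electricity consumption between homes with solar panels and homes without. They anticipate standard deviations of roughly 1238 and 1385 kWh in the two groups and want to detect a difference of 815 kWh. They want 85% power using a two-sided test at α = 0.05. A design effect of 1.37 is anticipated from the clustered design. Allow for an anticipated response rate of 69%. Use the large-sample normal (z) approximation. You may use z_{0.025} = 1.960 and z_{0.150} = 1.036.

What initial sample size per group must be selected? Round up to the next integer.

n = 93 per group

n = (z_{α/2} + z_β)² · (σ₁² + σ₂²) / δ²
  = (1.960 + 1.036)² · (1238² + 1385² = 3450869) / 815²
  = 8.9760 · 3450869 / 664225
  = 46.63
Design effect: 1.37 × 46.63 = 63.89.
Adjust for 69% response: 63.89 / 0.69 = 92.59.
Round up → n = 93 per group.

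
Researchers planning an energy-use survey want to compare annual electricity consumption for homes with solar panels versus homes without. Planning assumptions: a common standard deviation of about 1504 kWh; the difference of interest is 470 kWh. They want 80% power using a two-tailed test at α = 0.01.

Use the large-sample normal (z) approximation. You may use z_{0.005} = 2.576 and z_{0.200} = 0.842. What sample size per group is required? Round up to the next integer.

n = 240 per group

n = (z_{α/2} + z_β)² · (σ₁² + σ₂²) / δ²
  = (2.576 + 0.842)² · (2·1504² = 4524032) / 470²
  = 11.6827 · 4524032 / 220900
  = 239.26
Round up → n = 240 per group.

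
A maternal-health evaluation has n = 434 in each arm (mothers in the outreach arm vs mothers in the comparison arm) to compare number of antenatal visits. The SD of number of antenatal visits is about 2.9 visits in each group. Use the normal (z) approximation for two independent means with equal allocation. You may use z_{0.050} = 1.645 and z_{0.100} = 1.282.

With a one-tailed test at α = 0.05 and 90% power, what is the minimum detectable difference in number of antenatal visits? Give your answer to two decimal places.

Minimum detectable difference ≈ 0.58 visits

δ = (z_α + z_β) · √((σ₁²+σ₂²)/n)
  = (1.645 + 1.282) · √(16.82/434)
  = 2.927 · √0.03876
  = 2.927 · 0.1969
  = 0.5762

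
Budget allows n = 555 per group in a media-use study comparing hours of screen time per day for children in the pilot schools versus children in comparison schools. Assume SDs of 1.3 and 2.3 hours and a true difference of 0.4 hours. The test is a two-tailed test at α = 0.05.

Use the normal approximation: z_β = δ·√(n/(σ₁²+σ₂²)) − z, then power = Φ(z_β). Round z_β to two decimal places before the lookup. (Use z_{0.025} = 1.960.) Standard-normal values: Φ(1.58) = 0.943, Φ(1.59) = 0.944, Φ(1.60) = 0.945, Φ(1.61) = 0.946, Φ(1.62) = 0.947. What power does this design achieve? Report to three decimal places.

Power ≈ 0.946

z_β = δ·√(n/(σ₁²+σ₂²)) − z_{α/2}
    = 0.4 · √(555/6.98) − 1.960
    = 0.4 · 8.91700 − 1.960
    = 3.5668 − 1.960 = 1.6068 → 1.61
Power = Φ(1.61) = 0.946.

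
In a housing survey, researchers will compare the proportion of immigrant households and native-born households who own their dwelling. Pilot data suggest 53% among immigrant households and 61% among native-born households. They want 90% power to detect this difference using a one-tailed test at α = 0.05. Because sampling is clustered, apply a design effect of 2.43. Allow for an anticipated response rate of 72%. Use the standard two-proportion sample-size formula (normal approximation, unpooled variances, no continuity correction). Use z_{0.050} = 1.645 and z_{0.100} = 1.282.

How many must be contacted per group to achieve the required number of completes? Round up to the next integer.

n = 2201 per group

n = (z_α + z_β)² · [p₁(1−p₁) + p₂(1−p₂)] / (p₁ − p₂)²
  = (1.645 + 1.282)² · (0.53·0.47 + 0.61·0.39) / (-0.08)²
  = (2.927)² · (0.2491 + 0.2379) / 0.0064
  = 8.5673 · 0.4870 / 0.0064
  = 651.92
Design effect: 2.43 × 651.92 = 1584.17.
Adjust for 72% response: 1584.17 / 0.72 = 2200.23.
Round up → n = 2201 per group.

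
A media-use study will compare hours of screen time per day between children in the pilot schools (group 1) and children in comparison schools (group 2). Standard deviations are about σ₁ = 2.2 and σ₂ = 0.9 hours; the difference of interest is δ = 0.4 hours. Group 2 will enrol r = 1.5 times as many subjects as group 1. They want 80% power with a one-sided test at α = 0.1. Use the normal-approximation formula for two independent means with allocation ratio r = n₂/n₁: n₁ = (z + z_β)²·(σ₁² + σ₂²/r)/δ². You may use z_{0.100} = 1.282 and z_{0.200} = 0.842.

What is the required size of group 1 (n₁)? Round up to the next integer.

n₁ = (z_α + z_β)² · (σ₁² + σ₂²/r) / δ²
   = (1.282 + 0.842)² · (2.2² + 0.9²/1.5) / 0.4²
   = 4.5114 · (4.84 + 0.54) / 0.16
   = 4.5114 · 5.38 / 0.16
   = 151.70
Round up → n₁ = 152; n₂ = r·n₁ = 1.5 × 152 = 228.

n₁ = 152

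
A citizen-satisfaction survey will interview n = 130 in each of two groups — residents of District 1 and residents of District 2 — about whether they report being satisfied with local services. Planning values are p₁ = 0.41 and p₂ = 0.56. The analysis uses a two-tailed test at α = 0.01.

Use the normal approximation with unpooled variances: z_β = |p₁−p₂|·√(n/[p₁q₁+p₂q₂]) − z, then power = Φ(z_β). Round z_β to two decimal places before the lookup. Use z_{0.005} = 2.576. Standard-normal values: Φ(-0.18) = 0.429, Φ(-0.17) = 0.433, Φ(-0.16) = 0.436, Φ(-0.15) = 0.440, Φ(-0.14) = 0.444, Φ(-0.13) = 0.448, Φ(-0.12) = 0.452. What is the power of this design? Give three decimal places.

z_β = |p₁−p₂|·√(n/[p₁q₁+p₂q₂]) − z_{α/2}
    = 0.15 · √(130/0.4883) − 2.576
    = 0.15 · 16.3165 − 2.576
    = 2.4475 − 2.576 = -0.1285 → -0.13
Power = Φ(-0.13) = 0.448.

Power ≈ 0.448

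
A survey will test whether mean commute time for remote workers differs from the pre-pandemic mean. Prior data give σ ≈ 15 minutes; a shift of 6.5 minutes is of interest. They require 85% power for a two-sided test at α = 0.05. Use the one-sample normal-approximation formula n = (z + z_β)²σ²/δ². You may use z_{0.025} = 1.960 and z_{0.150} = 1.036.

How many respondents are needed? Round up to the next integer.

n = 48

n = (z_{α/2} + z_β)² · σ² / δ²
  = (1.960 + 1.036)² · 15² / 6.5²
  = 8.9760 · 225 / 42.25
  = 47.80
Round up → n = 48.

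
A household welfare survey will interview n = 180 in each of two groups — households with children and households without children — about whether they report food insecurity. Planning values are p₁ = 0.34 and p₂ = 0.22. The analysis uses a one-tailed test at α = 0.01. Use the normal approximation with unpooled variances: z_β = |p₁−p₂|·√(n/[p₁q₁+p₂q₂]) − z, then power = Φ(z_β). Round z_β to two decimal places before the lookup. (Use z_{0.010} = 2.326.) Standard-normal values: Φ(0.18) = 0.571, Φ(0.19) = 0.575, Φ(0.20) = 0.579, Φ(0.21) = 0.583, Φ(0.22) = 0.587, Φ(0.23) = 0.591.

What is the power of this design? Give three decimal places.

Power ≈ 0.591

z_β = |p₁−p₂|·√(n/[p₁q₁+p₂q₂]) − z_α
    = 0.12 · √(180/0.3960) − 2.326
    = 0.12 · 21.3201 − 2.326
    = 2.5584 − 2.326 = 0.2324 → 0.23
Power = Φ(0.23) = 0.591.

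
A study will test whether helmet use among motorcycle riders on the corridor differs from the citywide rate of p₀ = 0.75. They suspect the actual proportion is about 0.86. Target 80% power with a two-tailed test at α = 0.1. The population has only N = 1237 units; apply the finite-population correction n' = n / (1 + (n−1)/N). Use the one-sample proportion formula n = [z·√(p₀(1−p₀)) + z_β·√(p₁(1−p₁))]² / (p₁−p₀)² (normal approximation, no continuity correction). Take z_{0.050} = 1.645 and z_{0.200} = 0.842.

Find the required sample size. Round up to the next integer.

n = 79

n = [z_{α/2}·√(p₀q₀) + z_β·√(p₁q₁)]² / (p₁ − p₀)²
  = [1.645·√(0.75·0.25) + 0.842·√(0.86·0.14)]² / (0.11)²
  = [1.645·0.4330 + 0.842·0.3470]² / 0.0121
  = [1.0045]² / 0.0121
  = 83.38
Finite-population correction (N = 1237): 83.38 / (1 + (83.38 − 1)/1237) = 78.18.
Round up → n = 79.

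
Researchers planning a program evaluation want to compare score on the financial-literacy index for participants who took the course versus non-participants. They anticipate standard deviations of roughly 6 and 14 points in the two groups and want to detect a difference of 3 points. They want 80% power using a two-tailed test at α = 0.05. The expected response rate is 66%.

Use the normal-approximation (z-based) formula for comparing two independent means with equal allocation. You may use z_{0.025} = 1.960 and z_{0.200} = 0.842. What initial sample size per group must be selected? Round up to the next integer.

n = (z_{α/2} + z_β)² · (σ₁² + σ₂²) / δ²
  = (1.960 + 0.842)² · (6² + 14² = 232) / 3²
  = 7.8512 · 232 / 9
  = 202.39
Adjust for 66% response: 202.39 / 0.66 = 306.65.
Round up → n = 307 per group.

n = 307 per group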